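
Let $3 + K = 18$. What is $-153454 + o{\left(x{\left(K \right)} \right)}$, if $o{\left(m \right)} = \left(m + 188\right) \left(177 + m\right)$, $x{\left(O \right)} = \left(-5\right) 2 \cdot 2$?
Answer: $-127078$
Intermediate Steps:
$K = 15$ ($K = -3 + 18 = 15$)
$x{\left(O \right)} = -20$ ($x{\left(O \right)} = \left(-10\right) 2 = -20$)
$o{\left(m \right)} = \left(177 + m\right) \left(188 + m\right)$ ($o{\left(m \right)} = \left(188 + m\right) \left(177 + m\right) = \left(177 + m\right) \left(188 + m\right)$)
$-153454 + o{\left(x{\left(K \right)} \right)} = -153454 + \left(33276 + \left(-20\right)^{2} + 365 \left(-20\right)\right) = -153454 + \left(33276 + 400 - 7300\right) = -153454 + 26376 = -127078$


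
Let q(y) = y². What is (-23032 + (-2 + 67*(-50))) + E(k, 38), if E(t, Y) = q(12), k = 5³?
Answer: -26240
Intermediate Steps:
k = 125
E(t, Y) = 144 (E(t, Y) = 12² = 144)
(-23032 + (-2 + 67*(-50))) + E(k, 38) = (-23032 + (-2 + 67*(-50))) + 144 = (-23032 + (-2 - 3350)) + 144 = (-23032 - 3352) + 144 = -26384 + 144 = -26240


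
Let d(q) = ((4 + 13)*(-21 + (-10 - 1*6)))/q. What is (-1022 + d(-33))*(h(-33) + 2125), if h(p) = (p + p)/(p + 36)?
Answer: -23200997/11 ≈ -2.1092e+6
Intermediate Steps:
h(p) = 2*p/(36 + p) (h(p) = (2*p)/(36 + p) = 2*p/(36 + p))
d(q) = -629/q (d(q) = (17*(-21 + (-10 - 6)))/q = (17*(-21 - 16))/q = (17*(-37))/q = -629/q)
(-1022 + d(-33))*(h(-33) + 2125) = (-1022 - 629/(-33))*(2*(-33)/(36 - 33) + 2125) = (-1022 - 629*(-1/33))*(2*(-33)/3 + 2125) = (-1022 + 629/33)*(2*(-33)*(1/3) + 2125) = -33097*(-22 + 2125)/33 = -33097/33*2103 = -23200997/11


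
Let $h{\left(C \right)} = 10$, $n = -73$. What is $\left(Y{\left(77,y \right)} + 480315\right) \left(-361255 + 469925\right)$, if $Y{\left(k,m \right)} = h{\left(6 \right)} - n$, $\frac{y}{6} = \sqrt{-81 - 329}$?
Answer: $52204850660$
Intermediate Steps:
$y = 6 i \sqrt{410}$ ($y = 6 \sqrt{-81 - 329} = 6 \sqrt{-410} = 6 i \sqrt{410} \approx 121.49 i$)
$Y{\left(k,m \right)} = 83$ ($Y{\left(k,m \right)} = 10 - -73 = 10 + 73 = 83$)
$\left(Y{\left(77,y \right)} + 480315\right) \left(-361255 + 469925\right) = \left(83 + 480315\right) \left(-361255 + 469925\right) = 480398 \cdot 108670 = 52204850660$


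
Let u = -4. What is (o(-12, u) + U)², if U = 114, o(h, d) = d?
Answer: 12100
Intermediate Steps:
(o(-12, u) + U)² = (-4 + 114)² = 110² = 12100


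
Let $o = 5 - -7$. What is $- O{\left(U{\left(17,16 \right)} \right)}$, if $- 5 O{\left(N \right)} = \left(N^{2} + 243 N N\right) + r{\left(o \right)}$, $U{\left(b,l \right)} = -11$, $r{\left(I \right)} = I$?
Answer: $\frac{29536}{5} \approx 5907.2$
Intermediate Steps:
$o = 12$ ($o = 5 + 7 = 12$)
$O{\left(N \right)} = - \frac{12}{5} - \frac{244 N^{2}}{5}$ ($O{\left(N \right)} = - \frac{\left(N^{2} + 243 N N\right) + 12}{5} = - \frac{\left(N^{2} + 243 N^{2}\right) + 12}{5} = - \frac{244 N^{2} + 12}{5} = - \frac{12 + 244 N^{2}}{5} = - \frac{12}{5} - \frac{244 N^{2}}{5}$)
$- O{\left(U{\left(17,16 \right)} \right)} = - (- \frac{12}{5} - \frac{244 \left(-11\right)^{2}}{5}) = - (- \frac{12}{5} - \frac{29524}{5}) = \left(-1\right) \left(- \frac{29536}{5}\right) = \frac{29536}{5}$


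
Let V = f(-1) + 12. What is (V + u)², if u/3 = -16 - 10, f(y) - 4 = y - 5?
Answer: 4624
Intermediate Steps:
f(y) = -1 + y (f(y) = 4 + (y - 5) = 4 + (-5 + y) = -1 + y)
u = -78 (u = 3*(-16 - 10) = 3*(-26) = -78)
V = 10 (V = (-1 - 1) + 12 = -2 + 12 = 10)
(V + u)² = (10 - 78)² = (-68)² = 4624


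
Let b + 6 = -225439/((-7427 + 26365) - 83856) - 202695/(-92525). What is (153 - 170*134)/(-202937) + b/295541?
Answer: 1147615643924828977/10292838426411404290 ≈ 0.11150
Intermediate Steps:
b = -404386043/1201307590 (b = -6 + (-225439/((-7427 + 26365) - 83856) - 202695/(-92525)) = -6 + (-225439/(18938 - 83856) - 202695*(-1/92525)) = -6 + (-225439/(-64918) + 40539/18505) = -6 + (-225439*(-1/64918) + 40539/18505) = -6 + (225439/64918 + 40539/18505) = -6 + 6803459497/1201307590 = -404386043/1201307590 ≈ -0.33662)
(153 - 170*134)/(-202937) + b/295541 = (153 - 170*134)/(-202937) - 404386043/1201307590/295541 = (153 - 22780)*(-1/202937) - 404386043/1201307590*1/295541 = -22627*(-1/202937) - 404386043/355035646456190 = 22627/202937 - 404386043/355035646456190 = 1147615643924828977/10292838426411404290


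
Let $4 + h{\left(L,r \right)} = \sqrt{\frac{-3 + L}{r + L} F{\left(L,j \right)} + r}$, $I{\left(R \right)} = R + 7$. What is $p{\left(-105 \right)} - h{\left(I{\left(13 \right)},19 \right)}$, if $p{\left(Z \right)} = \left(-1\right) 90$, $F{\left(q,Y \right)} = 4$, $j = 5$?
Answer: $-86 - \frac{\sqrt{31551}}{39} \approx -90.555$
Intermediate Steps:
$I{\left(R \right)} = 7 + R$
$h{\left(L,r \right)} = -4 + \sqrt{r + \frac{4 \left(-3 + L\right)}{L + r}}$ ($h{\left(L,r \right)} = -4 + \sqrt{\frac{-3 + L}{r + L} 4 + r} = -4 + \sqrt{\frac{-3 + L}{L + r} 4 + r} = -4 + \sqrt{\frac{4 \left(-3 + L\right)}{L + r} + r} = -4 + \sqrt{r + \frac{4 \left(-3 + L\right)}{L + r}}$)
$p{\left(Z \right)} = -90$
$p{\left(-105 \right)} - h{\left(I{\left(13 \right)},19 \right)} = -90 - \left(-4 + \sqrt{\frac{-12 + 4 \left(7 + 13\right) + 19 \left(\left(7 + 13\right) + 19\right)}{\left(7 + 13\right) + 19}}\right) = -90 - \left(-4 + \sqrt{\frac{-12 + 4 \cdot 20 + 19 \left(20 + 19\right)}{20 + 19}}\right) = -90 - \left(-4 + \sqrt{\frac{-12 + 80 + 19 \cdot 39}{39}}\right) = -90 - \left(-4 + \sqrt{\frac{-12 + 80 + 741}{39}}\right) = -90 - \left(-4 + \sqrt{\frac{1}{39} \cdot 809}\right) = -90 - \left(-4 + \sqrt{\frac{809}{39}}\right) = -90 - \left(-4 + \frac{\sqrt{31551}}{39}\right) = -90 + \left(4 - \frac{\sqrt{31551}}{39}\right) = -86 - \frac{\sqrt{31551}}{39}$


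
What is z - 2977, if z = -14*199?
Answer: -5763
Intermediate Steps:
z = -2786
z - 2977 = -2786 - 2977 = -5763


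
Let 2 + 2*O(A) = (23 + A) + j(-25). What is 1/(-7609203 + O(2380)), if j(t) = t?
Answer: -1/7608015 ≈ -1.3144e-7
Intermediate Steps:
O(A) = -2 + A/2 (O(A) = -1 + ((23 + A) - 25)/2 = -1 + (-2 + A)/2 = -1 + (-1 + A/2) = -2 + A/2)
1/(-7609203 + O(2380)) = 1/(-7609203 + (-2 + (1/2)*2380)) = 1/(-7609203 + (-2 + 1190)) = 1/(-7609203 + 1188) = 1/(-7608015) = -1/7608015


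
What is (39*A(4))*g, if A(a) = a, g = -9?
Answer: -1404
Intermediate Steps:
(39*A(4))*g = (39*4)*(-9) = 156*(-9) = -1404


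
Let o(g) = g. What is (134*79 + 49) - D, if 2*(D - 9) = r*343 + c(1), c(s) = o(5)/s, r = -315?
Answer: 64646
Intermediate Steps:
c(s) = 5/s
D = -54011 (D = 9 + (-315*343 + 5/1)/2 = 9 + (-108045 + 5*1)/2 = 9 + (-108045 + 5)/2 = 9 + (1/2)*(-108040) = 9 - 54020 = -54011)
(134*79 + 49) - D = (134*79 + 49) - 1*(-54011) = (10586 + 49) + 54011 = 10635 + 54011 = 64646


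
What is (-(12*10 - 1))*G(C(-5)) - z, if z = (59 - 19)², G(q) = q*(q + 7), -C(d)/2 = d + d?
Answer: -65860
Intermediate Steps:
C(d) = -4*d (C(d) = -2*(d + d) = -4*d)
G(q) = q*(7 + q)
z = 1600 (z = 40² = 1600)
(-(12*10 - 1))*G(C(-5)) - z = (-(12*10 - 1))*((-4*(-5))*(7 - 4*(-5))) - 1*1600 = (-(120 - 1))*(20*(7 + 20)) - 1600 = (-1*119)*(20*27) - 1600 = -119*540 - 1600 = -64260 - 1600 = -65860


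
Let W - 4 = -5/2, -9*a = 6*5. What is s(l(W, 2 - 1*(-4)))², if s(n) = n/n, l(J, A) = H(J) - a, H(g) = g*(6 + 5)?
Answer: 1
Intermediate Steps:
H(g) = 11*g (H(g) = g*11 = 11*g)
a = -10/3 (a = -2*5/3 = -⅑*30 = -10/3 ≈ -3.3333)
W = 3/2 (W = 4 - 5/2 = 3/2 ≈ 1.5000)
l(J, A) = 10/3 + 11*J (l(J, A) = 11*J - 1*(-10/3) = 11*J + 10/3 = 10/3 + 11*J)
s(n) = 1
s(l(W, 2 - 1*(-4)))² = 1² = 1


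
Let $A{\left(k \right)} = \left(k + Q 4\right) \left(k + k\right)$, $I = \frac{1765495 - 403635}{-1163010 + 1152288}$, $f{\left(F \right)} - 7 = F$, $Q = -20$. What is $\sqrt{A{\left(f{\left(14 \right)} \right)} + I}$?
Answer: $\frac{4 i \sqrt{4679311323}}{5361} \approx 51.039 i$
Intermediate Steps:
$f{\left(F \right)} = 7 + F$
$I = - \frac{680930}{5361}$ ($I = \frac{1361860}{-10722} = 1361860 \left(- \frac{1}{10722}\right) = - \frac{680930}{5361} \approx -127.02$)
$A{\left(k \right)} = 2 k \left(-80 + k\right)$ ($A{\left(k \right)} = \left(k - 80\right) \left(k + k\right) = \left(k - 80\right) 2 k = \left(-80 + k\right) 2 k = 2 k \left(-80 + k\right)$)
$\sqrt{A{\left(f{\left(14 \right)} \right)} + I} = \sqrt{2 \left(7 + 14\right) \left(-80 + \left(7 + 14\right)\right) - \frac{680930}{5361}} = \sqrt{2 \cdot 21 \left(-80 + 21\right) - \frac{680930}{5361}} = \sqrt{2 \cdot 21 \left(-59\right) - \frac{680930}{5361}} = \sqrt{-2478 - \frac{680930}{5361}} = \sqrt{- \frac{13965488}{5361}} = \frac{4 i \sqrt{4679311323}}{5361}$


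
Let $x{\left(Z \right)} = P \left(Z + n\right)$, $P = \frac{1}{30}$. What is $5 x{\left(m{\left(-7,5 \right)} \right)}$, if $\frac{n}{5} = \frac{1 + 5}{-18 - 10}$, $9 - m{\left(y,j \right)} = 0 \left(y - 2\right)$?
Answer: $\frac{37}{28} \approx 1.3214$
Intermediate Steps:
$m{\left(y,j \right)} = 9$ ($m{\left(y,j \right)} = 9 - 0 \left(y - 2\right) = 9 - 0 \left(-2 + y\right) = 9 - 0 = 9 + 0 = 9$)
$n = - \frac{15}{14}$ ($n = 5 \frac{1 + 5}{-18 - 10} = 5 \frac{6}{-28} = 5 \cdot 6 \left(- \frac{1}{28}\right) = 5 \left(- \frac{3}{14}\right) = - \frac{15}{14} \approx -1.0714$)
$P = \frac{1}{30} \approx 0.033333$
$x{\left(Z \right)} = - \frac{1}{28} + \frac{Z}{30}$ ($x{\left(Z \right)} = \frac{Z - \frac{15}{14}}{30} = \frac{- \frac{15}{14} + Z}{30} = - \frac{1}{28} + \frac{Z}{30}$)
$5 x{\left(m{\left(-7,5 \right)} \right)} = 5 \left(- \frac{1}{28} + \frac{1}{30} \cdot 9\right) = 5 \left(- \frac{1}{28} + \frac{3}{10}\right) = 5 \cdot \frac{37}{140} = \frac{37}{28}$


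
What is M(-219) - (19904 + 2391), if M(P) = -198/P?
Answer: -1627469/73 ≈ -22294.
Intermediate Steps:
M(-219) - (19904 + 2391) = -198/(-219) - (19904 + 2391) = -198*(-1/219) - 1*22295 = 66/73 - 22295 = -1627469/73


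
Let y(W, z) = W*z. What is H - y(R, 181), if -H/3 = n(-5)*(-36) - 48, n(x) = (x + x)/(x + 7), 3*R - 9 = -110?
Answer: 17093/3 ≈ 5697.7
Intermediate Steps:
R = -101/3 (R = 3 + (1/3)*(-110) = 3 - 110/3 = -101/3 ≈ -33.667)
n(x) = 2*x/(7 + x) (n(x) = (2*x)/(7 + x) = 2*x/(7 + x))
H = -396 (H = -3*((2*(-5)/(7 - 5))*(-36) - 48) = -3*((2*(-5)/2)*(-36) - 48) = -3*((2*(-5)*(1/2))*(-36) - 48) = -3*(-5*(-36) - 48) = -3*(180 - 48) = -3*132 = -396)
H - y(R, 181) = -396 - (-101)*181/3 = -396 - 1*(-18281/3) = -396 + 18281/3 = 17093/3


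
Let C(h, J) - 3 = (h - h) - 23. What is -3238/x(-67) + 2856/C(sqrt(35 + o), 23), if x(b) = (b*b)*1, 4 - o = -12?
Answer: -3221336/22445 ≈ -143.52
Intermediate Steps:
o = 16 (o = 4 - 1*(-12) = 4 + 12 = 16)
C(h, J) = -20 (C(h, J) = 3 + ((h - h) - 23) = 3 + (0 - 23) = 3 - 23 = -20)
x(b) = b**2 (x(b) = b**2*1 = b**2)
-3238/x(-67) + 2856/C(sqrt(35 + o), 23) = -3238/((-67)**2) + 2856/(-20) = -3238/4489 + 2856*(-1/20) = -3238*1/4489 - 714/5 = -3238/4489 - 714/5 = -3221336/22445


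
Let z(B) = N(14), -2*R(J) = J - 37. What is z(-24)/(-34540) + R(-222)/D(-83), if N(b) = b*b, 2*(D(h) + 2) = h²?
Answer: 75964/2378079 ≈ 0.031943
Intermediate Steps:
D(h) = -2 + h²/2
N(b) = b²
R(J) = 37/2 - J/2 (R(J) = -(J - 37)/2 = -(-37 + J)/2 = 37/2 - J/2)
z(B) = 196 (z(B) = 14² = 196)
z(-24)/(-34540) + R(-222)/D(-83) = 196/(-34540) + (37/2 - ½*(-222))/(-2 + (½)*(-83)²) = 196*(-1/34540) + (37/2 + 111)/(-2 + (½)*6889) = -49/8635 + 259/(2*(-2 + 6889/2)) = -49/8635 + 259/(2*(6885/2)) = -49/8635 + (259/2)*(2/6885) = -49/8635 + 259/6885 = 75964/2378079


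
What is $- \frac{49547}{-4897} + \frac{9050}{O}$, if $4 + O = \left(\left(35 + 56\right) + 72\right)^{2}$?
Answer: $\frac{272106781}{26017761} \approx 10.458$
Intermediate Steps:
$O = 26565$ ($O = -4 + \left(\left(35 + 56\right) + 72\right)^{2} = -4 + \left(91 + 72\right)^{2} = -4 + 163^{2} = -4 + 26569 = 26565$)
$- \frac{49547}{-4897} + \frac{9050}{O} = - \frac{49547}{-4897} + \frac{9050}{26565} = \left(-49547\right) \left(- \frac{1}{4897}\right) + 9050 \cdot \frac{1}{26565} = \frac{49547}{4897} + \frac{1810}{5313} = \frac{272106781}{26017761}$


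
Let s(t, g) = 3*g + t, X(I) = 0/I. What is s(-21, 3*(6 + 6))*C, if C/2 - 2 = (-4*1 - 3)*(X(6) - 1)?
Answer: 1566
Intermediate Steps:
X(I) = 0
s(t, g) = t + 3*g
C = 18 (C = 4 + 2*((-4*1 - 3)*(0 - 1)) = 4 + 2*((-4 - 3)*(-1)) = 4 + 2*(-7*(-1)) = 4 + 2*7 = 4 + 14 = 18)
s(-21, 3*(6 + 6))*C = (-21 + 3*(3*(6 + 6)))*18 = (-21 + 3*(3*12))*18 = (-21 + 3*36)*18 = (-21 + 108)*18 = 87*18 = 1566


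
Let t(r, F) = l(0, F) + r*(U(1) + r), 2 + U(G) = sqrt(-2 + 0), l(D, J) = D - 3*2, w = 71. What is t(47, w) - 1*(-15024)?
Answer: 17133 + 47*I*sqrt(2) ≈ 17133.0 + 66.468*I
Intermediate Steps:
l(D, J) = -6 + D (l(D, J) = D - 6 = -6 + D)
U(G) = -2 + I*sqrt(2) (U(G) = -2 + sqrt(-2 + 0) = -2 + sqrt(-2) = -2 + I*sqrt(2))
t(r, F) = -6 + r*(-2 + r + I*sqrt(2)) (t(r, F) = (-6 + 0) + r*((-2 + I*sqrt(2)) + r) = -6 + r*(-2 + r + I*sqrt(2)))
t(47, w) - 1*(-15024) = (-6 + 47**2 - 1*47*(2 - I*sqrt(2))) - 1*(-15024) = (-6 + 2209 + (-94 + 47*I*sqrt(2))) + 15024 = (2109 + 47*I*sqrt(2)) + 15024 = 17133 + 47*I*sqrt(2)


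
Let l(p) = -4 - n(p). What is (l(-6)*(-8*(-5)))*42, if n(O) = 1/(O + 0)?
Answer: -6440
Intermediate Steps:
n(O) = 1/O
l(p) = -4 - 1/p
(l(-6)*(-8*(-5)))*42 = ((-4 - 1/(-6))*(-8*(-5)))*42 = ((-4 - 1*(-⅙))*40)*42 = ((-4 + ⅙)*40)*42 = -23/6*40*42 = -460/3*42 = -6440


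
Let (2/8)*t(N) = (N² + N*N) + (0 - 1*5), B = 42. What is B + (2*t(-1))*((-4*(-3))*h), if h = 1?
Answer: -246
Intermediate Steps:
t(N) = -20 + 8*N² (t(N) = 4*((N² + N*N) + (0 - 1*5)) = 4*((N² + N²) + (0 - 5)) = 4*(2*N² - 5) = 4*(-5 + 2*N²) = -20 + 8*N²)
B + (2*t(-1))*((-4*(-3))*h) = 42 + (2*(-20 + 8*(-1)²))*(-4*(-3)*1) = 42 + (2*(-20 + 8*1))*(12*1) = 42 + (2*(-20 + 8))*12 = 42 + (2*(-12))*12 = 42 - 24*12 = 42 - 288 = -246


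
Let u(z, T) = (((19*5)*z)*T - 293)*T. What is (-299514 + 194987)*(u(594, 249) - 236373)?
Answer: -365677998941700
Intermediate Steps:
u(z, T) = T*(-293 + 95*T*z) (u(z, T) = ((95*z)*T - 293)*T = (95*T*z - 293)*T = (-293 + 95*T*z)*T = T*(-293 + 95*T*z))
(-299514 + 194987)*(u(594, 249) - 236373) = (-299514 + 194987)*(249*(-293 + 95*249*594) - 236373) = -104527*(249*(-293 + 14051070) - 236373) = -104527*(249*14050777 - 236373) = -104527*(3498643473 - 236373) = -104527*3498407100 = -365677998941700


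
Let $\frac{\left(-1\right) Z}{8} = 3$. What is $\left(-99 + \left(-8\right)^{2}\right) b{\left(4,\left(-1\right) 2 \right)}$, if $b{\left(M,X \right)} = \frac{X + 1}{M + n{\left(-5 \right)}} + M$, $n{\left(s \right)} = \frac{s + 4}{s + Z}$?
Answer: $- \frac{15365}{117} \approx -131.32$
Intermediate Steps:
$Z = -24$ ($Z = \left(-8\right) 3 = -24$)
$n{\left(s \right)} = \frac{4 + s}{-24 + s}$ ($n{\left(s \right)} = \frac{s + 4}{s - 24} = \frac{4 + s}{-24 + s}$)
$b{\left(M,X \right)} = M + \frac{1 + X}{\frac{1}{29} + M}$ ($b{\left(M,X \right)} = \frac{X + 1}{M + \frac{4 - 5}{-24 - 5}} + M = \frac{1 + X}{M + \frac{1}{-29} \left(-1\right)} + M = \frac{1 + X}{M - - \frac{1}{29}} + M = \frac{1 + X}{M + \frac{1}{29}} + M = \frac{1 + X}{\frac{1}{29} + M} + M = M + \frac{1 + X}{\frac{1}{29} + M}$)
$\left(-99 + \left(-8\right)^{2}\right) b{\left(4,\left(-1\right) 2 \right)} = \left(-99 + \left(-8\right)^{2}\right) \frac{29 + 4 + 29 \left(\left(-1\right) 2\right) + 29 \cdot 4^{2}}{1 + 29 \cdot 4} = \left(-99 + 64\right) \frac{29 + 4 + 29 \left(-2\right) + 29 \cdot 16}{1 + 116} = - 35 \frac{29 + 4 - 58 + 464}{117} = - 35 \cdot \frac{1}{117} \cdot 439 = \left(-35\right) \frac{439}{117} = - \frac{15365}{117}$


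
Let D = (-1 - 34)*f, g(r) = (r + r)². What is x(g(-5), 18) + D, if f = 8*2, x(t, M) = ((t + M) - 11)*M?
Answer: 1366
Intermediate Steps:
g(r) = 4*r² (g(r) = (2*r)² = 4*r²)
x(t, M) = M*(-11 + M + t) (x(t, M) = ((M + t) - 11)*M = (-11 + M + t)*M = M*(-11 + M + t))
f = 16
D = -560 (D = (-1 - 34)*16 = -35*16 = -560)
x(g(-5), 18) + D = 18*(-11 + 18 + 4*(-5)²) - 560 = 18*(-11 + 18 + 4*25) - 560 = 18*(-11 + 18 + 100) - 560 = 18*107 - 560 = 1926 - 560 = 1366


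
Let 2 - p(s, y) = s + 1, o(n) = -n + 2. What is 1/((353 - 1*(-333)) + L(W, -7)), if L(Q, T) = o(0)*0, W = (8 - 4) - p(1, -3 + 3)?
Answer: 1/686 ≈ 0.0014577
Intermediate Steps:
o(n) = 2 - n
p(s, y) = 1 - s (p(s, y) = 2 - (s + 1) = 2 - (1 + s) = 2 + (-1 - s) = 1 - s)
W = 4 (W = (8 - 4) - (1 - 1*1) = 4 - (1 - 1) = 4 - 1*0 = 4 + 0 = 4)
L(Q, T) = 0 (L(Q, T) = (2 - 1*0)*0 = (2 + 0)*0 = 2*0 = 0)
1/((353 - 1*(-333)) + L(W, -7)) = 1/((353 - 1*(-333)) + 0) = 1/((353 + 333) + 0) = 1/(686 + 0) = 1/686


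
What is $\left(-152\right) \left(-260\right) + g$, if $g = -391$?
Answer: $39129$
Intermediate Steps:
$\left(-152\right) \left(-260\right) + g = \left(-152\right) \left(-260\right) - 391 = 39520 - 391 = 39129$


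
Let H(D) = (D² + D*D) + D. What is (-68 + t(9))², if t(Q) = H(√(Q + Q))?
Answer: 1042 - 192*√2 ≈ 770.47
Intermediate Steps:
H(D) = D + 2*D² (H(D) = (D² + D²) + D = 2*D² + D = D + 2*D²)
t(Q) = √2*√Q*(1 + 2*√2*√Q) (t(Q) = √(Q + Q)*(1 + 2*√(Q + Q)) = √(2*Q)*(1 + 2*√(2*Q)) = (√2*√Q)*(1 + 2*(√2*√Q)) = (√2*√Q)*(1 + 2*√2*√Q) = √2*√Q*(1 + 2*√2*√Q))
(-68 + t(9))² = (-68 + (4*9 + √2*√9))² = (-68 + (36 + √2*3))² = (-68 + (36 + 3*√2))² = (-32 + 3*√2)²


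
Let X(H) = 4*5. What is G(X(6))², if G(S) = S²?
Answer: 160000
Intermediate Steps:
X(H) = 20
G(X(6))² = (20²)² = 400² = 160000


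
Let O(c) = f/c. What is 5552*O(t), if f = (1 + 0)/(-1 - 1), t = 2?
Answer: -1388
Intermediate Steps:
f = -½ (f = 1/(-2) = 1*(-½) = -½ ≈ -0.50000)
O(c) = -1/(2*c)
5552*O(t) = 5552*(-½/2) = 5552*(-½*½) = 5552*(-¼) = -1388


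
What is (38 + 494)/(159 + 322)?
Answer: 532/481 ≈ 1.1060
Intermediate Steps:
(38 + 494)/(159 + 322) = 532/481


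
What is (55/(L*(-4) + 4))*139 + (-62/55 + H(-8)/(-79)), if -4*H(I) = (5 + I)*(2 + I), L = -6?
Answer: 33087311/121660 ≈ 271.97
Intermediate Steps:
H(I) = -(2 + I)*(5 + I)/4 (H(I) = -(5 + I)*(2 + I)/4 = -(2 + I)*(5 + I)/4)
(55/(L*(-4) + 4))*139 + (-62/55 + H(-8)/(-79)) = (55/(-6*(-4) + 4))*139 + (-62/55 + (-5/2 - 7/4*(-8) - ¼*(-8)²)/(-79)) = (55/(24 + 4))*139 + (-62*1/55 + (-5/2 + 14 - ¼*64)*(-1/79)) = (55/28)*139 + (-62/55 + (-5/2 + 14 - 16)*(-1/79)) = (55*(1/28))*139 + (-62/55 - 9/2*(-1/79)) = (55/28)*139 + (-62/55 + 9/158) = 7645/28 - 9301/8690 = 33087311/121660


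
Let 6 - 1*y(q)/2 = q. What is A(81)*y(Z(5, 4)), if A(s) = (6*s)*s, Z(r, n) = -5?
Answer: 866052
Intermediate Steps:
y(q) = 12 - 2*q
A(s) = 6*s**2
A(81)*y(Z(5, 4)) = (6*81**2)*(12 - 2*(-5)) = (6*6561)*(12 + 10) = 39366*22 = 866052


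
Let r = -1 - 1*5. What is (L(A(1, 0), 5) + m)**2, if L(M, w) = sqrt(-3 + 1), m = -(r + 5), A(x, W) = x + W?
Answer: (1 + I*sqrt(2))**2 ≈ -1.0 + 2.8284*I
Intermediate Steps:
r = -6 (r = -1 - 5 = -6)
A(x, W) = W + x
m = 1 (m = -(-6 + 5) = -1*(-1) = 1)
L(M, w) = I*sqrt(2) (L(M, w) = sqrt(-2) = I*sqrt(2))
(L(A(1, 0), 5) + m)**2 = (I*sqrt(2) + 1)**2 = (1 + I*sqrt(2))**2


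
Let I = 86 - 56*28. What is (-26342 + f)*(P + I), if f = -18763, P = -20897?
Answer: 1009404795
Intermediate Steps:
I = -1482 (I = 86 - 1568 = -1482)
(-26342 + f)*(P + I) = (-26342 - 18763)*(-20897 - 1482) = -45105*(-22379) = 1009404795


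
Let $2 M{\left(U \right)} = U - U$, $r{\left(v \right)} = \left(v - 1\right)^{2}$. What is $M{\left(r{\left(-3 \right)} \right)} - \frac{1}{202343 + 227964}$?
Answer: $- \frac{1}{430307} \approx -2.3239 \cdot 10^{-6}$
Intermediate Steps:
$r{\left(v \right)} = \left(-1 + v\right)^{2}$
$M{\left(U \right)} = 0$ ($M{\left(U \right)} = \frac{U - U}{2} = \frac{1}{2} \cdot 0 = 0$)
$M{\left(r{\left(-3 \right)} \right)} - \frac{1}{202343 + 227964} = 0 - \frac{1}{202343 + 227964} = 0 - \frac{1}{430307} = - \frac{1}{430307}$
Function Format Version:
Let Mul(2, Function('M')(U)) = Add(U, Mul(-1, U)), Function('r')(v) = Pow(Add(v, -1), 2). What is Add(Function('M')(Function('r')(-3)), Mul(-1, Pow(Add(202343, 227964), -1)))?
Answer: Rational(-1, 430307) ≈ -2.3239e-6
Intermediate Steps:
Function('r')(v) = Pow(Add(-1, v), 2)
Function('M')(U) = 0 (Function('M')(U) = Mul(Rational(1, 2), Add(U, Mul(-1, U))) = Mul(Rational(1, 2), 0) = 0)
Add(Function('M')(Function('r')(-3)), Mul(-1, Pow(Add(202343, 227964), -1))) = Add(0, Mul(-1, Pow(Add(202343, 227964), -1))) = Add(0, Mul(-1, Pow(430307, -1))) = Add(0, Mul(-1, Rational(1, 430307))) = Add(0, Rational(-1, 430307)) = Rational(-1, 430307)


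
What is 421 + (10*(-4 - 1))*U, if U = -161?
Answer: 8471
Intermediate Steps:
421 + (10*(-4 - 1))*U = 421 + (10*(-4 - 1))*(-161) = 421 + (10*(-5))*(-161) = 421 - 50*(-161) = 421 + 8050 = 8471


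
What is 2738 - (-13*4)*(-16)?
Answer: 1906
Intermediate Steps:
2738 - (-13*4)*(-16) = 2738 - (-52)*(-16) = 2738 - 1*832 = 2738 - 832 = 1906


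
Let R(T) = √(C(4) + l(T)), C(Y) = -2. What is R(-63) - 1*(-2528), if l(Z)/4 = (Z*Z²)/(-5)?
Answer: 2528 + √5000890/5 ≈ 2975.3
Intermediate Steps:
l(Z) = -4*Z³/5 (l(Z) = 4*((Z*Z²)/(-5)) = 4*(Z³*(-⅕)) = 4*(-Z³/5) = -4*Z³/5)
R(T) = √(-2 - 4*T³/5)
R(-63) - 1*(-2528) = √(-50 - 20*(-63)³)/5 - 1*(-2528) = √(-50 - 20*(-250047))/5 + 2528 = √(-50 + 5000940)/5 + 2528 = √5000890/5 + 2528 = 2528 + √5000890/5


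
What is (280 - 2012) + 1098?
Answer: -634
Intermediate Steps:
(280 - 2012) + 1098 = -1732 + 1098 = -634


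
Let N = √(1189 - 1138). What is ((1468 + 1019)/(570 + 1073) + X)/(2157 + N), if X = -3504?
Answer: -4137546615/2548072838 + 1918195*√51/2548072838 ≈ -1.6184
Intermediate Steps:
N = √51 ≈ 7.1414
((1468 + 1019)/(570 + 1073) + X)/(2157 + N) = ((1468 + 1019)/(570 + 1073) - 3504)/(2157 + √51) = (2487/1643 - 3504)/(2157 + √51) = -5754585/(1643*(2157 + √51))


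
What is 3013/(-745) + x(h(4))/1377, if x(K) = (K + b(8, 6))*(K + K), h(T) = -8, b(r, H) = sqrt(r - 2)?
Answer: -4053541/1025865 - 16*sqrt(6)/1377 ≈ -3.9798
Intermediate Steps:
b(r, H) = sqrt(-2 + r)
x(K) = 2*K*(K + sqrt(6)) (x(K) = (K + sqrt(-2 + 8))*(K + K) = (K + sqrt(6))*(2*K) = 2*K*(K + sqrt(6)))
3013/(-745) + x(h(4))/1377 = 3013/(-745) + (2*(-8)*(-8 + sqrt(6)))/1377 = 3013*(-1/745) + (128 - 16*sqrt(6))*(1/1377) = -3013/745 + (128/1377 - 16*sqrt(6)/1377) = -4053541/1025865 - 16*sqrt(6)/1377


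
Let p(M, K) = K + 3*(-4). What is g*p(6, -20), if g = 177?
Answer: -5664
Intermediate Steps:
p(M, K) = -12 + K (p(M, K) = K - 12 = -12 + K)
g*p(6, -20) = 177*(-12 - 20) = 177*(-32) = -5664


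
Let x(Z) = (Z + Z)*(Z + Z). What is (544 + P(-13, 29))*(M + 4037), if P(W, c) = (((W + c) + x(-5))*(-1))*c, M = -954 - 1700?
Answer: -3900060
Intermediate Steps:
M = -2654
x(Z) = 4*Z² (x(Z) = (2*Z)*(2*Z) = 4*Z²)
P(W, c) = c*(-100 - W - c) (P(W, c) = (((W + c) + 4*(-5)²)*(-1))*c = (((W + c) + 4*25)*(-1))*c = (((W + c) + 100)*(-1))*c = ((100 + W + c)*(-1))*c = (-100 - W - c)*c = c*(-100 - W - c))
(544 + P(-13, 29))*(M + 4037) = (544 - 1*29*(100 - 13 + 29))*(-2654 + 4037) = (544 - 1*29*116)*1383 = (544 - 3364)*1383 = -2820*1383 = -3900060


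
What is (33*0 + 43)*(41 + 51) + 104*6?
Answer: 4580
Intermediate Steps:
(33*0 + 43)*(41 + 51) + 104*6 = (0 + 43)*92 + 624 = 43*92 + 624 = 3956 + 624 = 4580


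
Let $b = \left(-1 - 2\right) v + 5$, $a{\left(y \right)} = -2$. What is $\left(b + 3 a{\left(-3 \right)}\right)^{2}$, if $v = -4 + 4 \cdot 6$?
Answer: $3721$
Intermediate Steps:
$v = 20$ ($v = -4 + 24 = 20$)
$b = -55$ ($b = \left(-1 - 2\right) 20 + 5 = \left(-3\right) 20 + 5 = -60 + 5 = -55$)
$\left(b + 3 a{\left(-3 \right)}\right)^{2} = \left(-55 + 3 \left(-2\right)\right)^{2} = \left(-55 - 6\right)^{2} = \left(-61\right)^{2} = 3721$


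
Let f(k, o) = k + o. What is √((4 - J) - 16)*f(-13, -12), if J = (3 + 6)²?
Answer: -25*I*√93 ≈ -241.09*I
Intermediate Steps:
J = 81 (J = 9² = 81)
√((4 - J) - 16)*f(-13, -12) = √((4 - 1*81) - 16)*(-13 - 12) = √((4 - 81) - 16)*(-25) = √(-77 - 16)*(-25) = √(-93)*(-25) = (I*√93)*(-25) = -25*I*√93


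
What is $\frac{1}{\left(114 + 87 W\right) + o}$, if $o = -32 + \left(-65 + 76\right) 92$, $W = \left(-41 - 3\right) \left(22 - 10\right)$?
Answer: $- \frac{1}{44842} \approx -2.2301 \cdot 10^{-5}$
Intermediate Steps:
$W = -528$ ($W = \left(-44\right) 12 = -528$)
$o = 980$ ($o = -32 + 11 \cdot 92 = -32 + 1012 = 980$)
$\frac{1}{\left(114 + 87 W\right) + o} = \frac{1}{\left(114 + 87 \left(-528\right)\right) + 980} = \frac{1}{\left(114 - 45936\right) + 980} = \frac{1}{-45822 + 980} = \frac{1}{-44842} = - \frac{1}{44842}$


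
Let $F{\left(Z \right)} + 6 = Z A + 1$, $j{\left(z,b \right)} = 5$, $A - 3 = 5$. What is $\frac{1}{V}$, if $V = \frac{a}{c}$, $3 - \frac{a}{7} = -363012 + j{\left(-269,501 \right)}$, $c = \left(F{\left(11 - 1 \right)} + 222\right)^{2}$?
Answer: $\frac{88209}{2541070} \approx 0.034713$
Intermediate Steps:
$A = 8$ ($A = 3 + 5 = 8$)
$F{\left(Z \right)} = -5 + 8 Z$ ($F{\left(Z \right)} = -6 + \left(Z 8 + 1\right) = -6 + \left(8 Z + 1\right) = -6 + \left(1 + 8 Z\right) = -5 + 8 Z$)
$c = 88209$ ($c = \left(\left(-5 + 8 \left(11 - 1\right)\right) + 222\right)^{2} = \left(\left(-5 + 8 \cdot 10\right) + 222\right)^{2} = \left(\left(-5 + 80\right) + 222\right)^{2} = \left(75 + 222\right)^{2} = 297^{2} = 88209$)
$a = 2541070$ ($a = 21 - 7 \left(-363012 + 5\right) = 21 - -2541049 = 21 + 2541049 = 2541070$)
$V = \frac{2541070}{88209} \approx 28.807$
$\frac{1}{V} = \frac{1}{\frac{2541070}{88209}} = \frac{88209}{2541070}$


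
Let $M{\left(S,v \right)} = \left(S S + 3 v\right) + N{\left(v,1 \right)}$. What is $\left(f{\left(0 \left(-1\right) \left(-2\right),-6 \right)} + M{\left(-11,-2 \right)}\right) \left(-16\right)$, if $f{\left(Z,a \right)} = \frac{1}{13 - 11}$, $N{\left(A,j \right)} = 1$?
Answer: $-1864$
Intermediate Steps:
$M{\left(S,v \right)} = 1 + S^{2} + 3 v$ ($M{\left(S,v \right)} = \left(S S + 3 v\right) + 1 = \left(S^{2} + 3 v\right) + 1 = 1 + S^{2} + 3 v$)
$f{\left(Z,a \right)} = \frac{1}{2}$
$\left(f{\left(0 \left(-1\right) \left(-2\right),-6 \right)} + M{\left(-11,-2 \right)}\right) \left(-16\right) = \left(\frac{1}{2} + \left(1 + \left(-11\right)^{2} + 3 \left(-2\right)\right)\right) \left(-16\right) = \left(\frac{1}{2} + \left(1 + 121 - 6\right)\right) \left(-16\right) = \left(\frac{1}{2} + 116\right) \left(-16\right) = \frac{233}{2} \left(-16\right) = -1864$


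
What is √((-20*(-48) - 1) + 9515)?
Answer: √10474 ≈ 102.34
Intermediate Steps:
√((-20*(-48) - 1) + 9515) = √((960 - 1) + 9515) = √(959 + 9515) = √10474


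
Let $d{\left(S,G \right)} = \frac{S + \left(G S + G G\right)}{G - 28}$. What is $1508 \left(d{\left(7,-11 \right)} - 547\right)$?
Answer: $-826848$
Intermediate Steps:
$d{\left(S,G \right)} = \frac{S + G^{2} + G S}{-28 + G}$ ($d{\left(S,G \right)} = \frac{S + \left(G S + G^{2}\right)}{-28 + G} = \frac{S + \left(G^{2} + G S\right)}{-28 + G} = \frac{S + G^{2} + G S}{-28 + G}$)
$1508 \left(d{\left(7,-11 \right)} - 547\right) = 1508 \left(\frac{7 + \left(-11\right)^{2} - 77}{-28 - 11} - 547\right) = 1508 \left(\frac{7 + 121 - 77}{-39} - 547\right) = 1508 \left(\left(- \frac{1}{39}\right) 51 - 547\right) = 1508 \left(- \frac{17}{13} - 547\right) = 1508 \left(- \frac{7128}{13}\right) = -826848$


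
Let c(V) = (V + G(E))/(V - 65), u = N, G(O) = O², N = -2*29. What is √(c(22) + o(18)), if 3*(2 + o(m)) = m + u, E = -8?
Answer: 2*I*√39/3 ≈ 4.1633*I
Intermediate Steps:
N = -58
u = -58
o(m) = -64/3 + m/3 (o(m) = -2 + (m - 58)/3 = -2 + (-58 + m)/3 = -2 + (-58/3 + m/3) = -64/3 + m/3)
c(V) = (64 + V)/(-65 + V) (c(V) = (V + (-8)²)/(V - 65) = (V + 64)/(-65 + V) = (64 + V)/(-65 + V))
√(c(22) + o(18)) = √((64 + 22)/(-65 + 22) + (-64/3 + (⅓)*18)) = √(86/(-43) + (-64/3 + 6)) = √(-1/43*86 - 46/3) = √(-2 - 46/3) = √(-52/3) = 2*I*√39/3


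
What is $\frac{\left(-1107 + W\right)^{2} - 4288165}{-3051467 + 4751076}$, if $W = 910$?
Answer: $- \frac{4249356}{1699609} \approx -2.5002$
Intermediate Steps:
$\frac{\left(-1107 + W\right)^{2} - 4288165}{-3051467 + 4751076} = \frac{\left(-1107 + 910\right)^{2} - 4288165}{-3051467 + 4751076} = \frac{\left(-197\right)^{2} - 4288165}{1699609} = \left(38809 - 4288165\right) \frac{1}{1699609} = \left(-4249356\right) \frac{1}{1699609} = - \frac{4249356}{1699609}$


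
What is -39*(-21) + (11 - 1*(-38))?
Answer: 868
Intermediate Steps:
-39*(-21) + (11 - 1*(-38)) = 819 + (11 + 38) = 819 + 49 = 868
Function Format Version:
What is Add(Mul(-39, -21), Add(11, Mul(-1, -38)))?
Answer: 868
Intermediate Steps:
Add(Mul(-39, -21), Add(11, Mul(-1, -38))) = Add(819, Add(11, 38)) = Add(819, 49) = 868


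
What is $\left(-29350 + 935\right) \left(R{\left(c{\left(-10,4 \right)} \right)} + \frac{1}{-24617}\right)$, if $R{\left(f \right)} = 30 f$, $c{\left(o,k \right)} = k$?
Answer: $- \frac{83939018185}{24617} \approx -3.4098 \cdot 10^{6}$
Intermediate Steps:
$\left(-29350 + 935\right) \left(R{\left(c{\left(-10,4 \right)} \right)} + \frac{1}{-24617}\right) = \left(-29350 + 935\right) \left(30 \cdot 4 + \frac{1}{-24617}\right) = - 28415 \left(120 - \frac{1}{24617}\right) = \left(-28415\right) \frac{2954039}{24617} = - \frac{83939018185}{24617}$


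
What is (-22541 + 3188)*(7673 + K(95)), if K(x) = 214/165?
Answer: -8168636809/55 ≈ -1.4852e+8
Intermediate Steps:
K(x) = 214/165 (K(x) = 214*(1/165) = 214/165)
(-22541 + 3188)*(7673 + K(95)) = (-22541 + 3188)*(7673 + 214/165) = -19353*1266259/165 = -8168636809/55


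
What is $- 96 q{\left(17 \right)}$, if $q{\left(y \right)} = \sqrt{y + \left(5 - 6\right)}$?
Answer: $-384$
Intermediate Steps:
$q{\left(y \right)} = \sqrt{-1 + y}$ ($q{\left(y \right)} = \sqrt{y + \left(5 - 6\right)} = \sqrt{y - 1} = \sqrt{-1 + y}$)
$- 96 q{\left(17 \right)} = - 96 \sqrt{-1 + 17} = - 96 \sqrt{16} = \left(-96\right) 4 = -384$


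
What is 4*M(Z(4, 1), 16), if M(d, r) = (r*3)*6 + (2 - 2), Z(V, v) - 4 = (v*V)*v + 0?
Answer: 1152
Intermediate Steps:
Z(V, v) = 4 + V*v² (Z(V, v) = 4 + ((v*V)*v + 0) = 4 + ((V*v)*v + 0) = 4 + (V*v² + 0) = 4 + V*v²)
M(d, r) = 18*r (M(d, r) = (3*r)*6 + 0 = 18*r + 0 = 18*r)
4*M(Z(4, 1), 16) = 4*(18*16) = 4*288 = 1152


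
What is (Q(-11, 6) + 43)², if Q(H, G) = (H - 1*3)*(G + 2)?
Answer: 4761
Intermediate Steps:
Q(H, G) = (-3 + H)*(2 + G) (Q(H, G) = (H - 3)*(2 + G) = (-3 + H)*(2 + G))
(Q(-11, 6) + 43)² = ((-6 - 3*6 + 2*(-11) + 6*(-11)) + 43)² = ((-6 - 18 - 22 - 66) + 43)² = (-112 + 43)² = (-69)² = 4761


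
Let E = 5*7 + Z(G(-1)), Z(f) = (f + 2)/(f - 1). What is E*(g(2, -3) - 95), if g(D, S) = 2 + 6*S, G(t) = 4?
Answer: -4107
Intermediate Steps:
Z(f) = (2 + f)/(-1 + f)
E = 37 (E = 5*7 + (2 + 4)/(-1 + 4) = 35 + 6/3 = 35 + (⅓)*6 = 35 + 2 = 37)
E*(g(2, -3) - 95) = 37*((2 + 6*(-3)) - 95) = 37*((2 - 18) - 95) = 37*(-16 - 95) = 37*(-111) = -4107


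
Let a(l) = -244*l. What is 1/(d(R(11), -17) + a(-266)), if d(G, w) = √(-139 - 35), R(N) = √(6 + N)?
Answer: 32452/2106264695 - I*√174/4212529390 ≈ 1.5407e-5 - 3.1314e-9*I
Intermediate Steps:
d(G, w) = I*√174 (d(G, w) = √(-174) = I*√174)
1/(d(R(11), -17) + a(-266)) = 1/(I*√174 - 244*(-266)) = 1/(I*√174 + 64904) = 1/(64904 + I*√174)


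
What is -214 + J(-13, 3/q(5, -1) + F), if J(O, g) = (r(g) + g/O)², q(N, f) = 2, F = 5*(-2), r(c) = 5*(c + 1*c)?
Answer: 4664585/676 ≈ 6900.3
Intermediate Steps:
r(c) = 10*c (r(c) = 5*(c + c) = 5*(2*c) = 10*c)
F = -10
J(O, g) = (10*g + g/O)²
-214 + J(-13, 3/q(5, -1) + F) = -214 + (3/2 - 10)²*(1 + 10*(-13))²/(-13)² = -214 + (3*(½) - 10)²*(1 - 130)²/169 = -214 + (1/169)*(3/2 - 10)²*(-129)² = -214 + (1/169)*(-17/2)²*16641 = -214 + (1/169)*(289/4)*16641 = -214 + 4809249/676 = 4664585/676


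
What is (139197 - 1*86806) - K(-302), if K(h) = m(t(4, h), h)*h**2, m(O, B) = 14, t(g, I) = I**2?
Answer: -1224465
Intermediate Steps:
K(h) = 14*h**2
(139197 - 1*86806) - K(-302) = (139197 - 1*86806) - 14*(-302)**2 = (139197 - 86806) - 14*91204 = 52391 - 1*1276856 = 52391 - 1276856 = -1224465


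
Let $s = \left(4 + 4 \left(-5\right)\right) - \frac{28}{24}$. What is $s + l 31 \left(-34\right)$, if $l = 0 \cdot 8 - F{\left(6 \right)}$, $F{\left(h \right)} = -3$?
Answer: $- \frac{19075}{6} \approx -3179.2$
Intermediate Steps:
$s = - \frac{103}{6}$ ($s = \left(4 - 20\right) - 28 \cdot \frac{1}{24} = -16 - \frac{7}{6} = - \frac{103}{6} \approx -17.167$)
$l = 3$ ($l = 0 \cdot 8 - -3 = 0 + 3 = 3$)
$s + l 31 \left(-34\right) = - \frac{103}{6} + 3 \cdot 31 \left(-34\right) = - \frac{103}{6} + 93 \left(-34\right) = - \frac{103}{6} - 3162 = - \frac{19075}{6}$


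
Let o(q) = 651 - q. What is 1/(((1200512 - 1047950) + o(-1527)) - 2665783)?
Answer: -1/2511043 ≈ -3.9824e-7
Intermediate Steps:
1/(((1200512 - 1047950) + o(-1527)) - 2665783) = 1/(((1200512 - 1047950) + (651 - 1*(-1527))) - 2665783) = 1/((152562 + (651 + 1527)) - 2665783) = 1/((152562 + 2178) - 2665783) = 1/(154740 - 2665783) = 1/(-2511043) = -1/2511043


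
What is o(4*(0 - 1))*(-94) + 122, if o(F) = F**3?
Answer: 6138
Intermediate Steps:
o(4*(0 - 1))*(-94) + 122 = (4*(0 - 1))**3*(-94) + 122 = (4*(-1))**3*(-94) + 122 = (-4)**3*(-94) + 122 = -64*(-94) + 122 = 6016 + 122 = 6138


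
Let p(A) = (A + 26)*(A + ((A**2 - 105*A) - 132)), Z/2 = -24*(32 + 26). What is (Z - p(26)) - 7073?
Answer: 102463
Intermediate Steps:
Z = -2784 (Z = 2*(-24*(32 + 26)) = 2*(-24*58) = 2*(-1392) = -2784)
p(A) = (26 + A)*(-132 + A**2 - 104*A) (p(A) = (26 + A)*(A + (-132 + A**2 - 105*A)) = (26 + A)*(-132 + A**2 - 104*A))
(Z - p(26)) - 7073 = (-2784 - (-3432 + 26**3 - 2836*26 - 78*26**2)) - 7073 = (-2784 - (-3432 + 17576 - 73736 - 78*676)) - 7073 = (-2784 - (-3432 + 17576 - 73736 - 52728)) - 7073 = (-2784 - 1*(-112320)) - 7073 = (-2784 + 112320) - 7073 = 109536 - 7073 = 102463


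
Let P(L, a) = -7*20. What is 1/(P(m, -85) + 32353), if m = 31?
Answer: 1/32213 ≈ 3.1043e-5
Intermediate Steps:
P(L, a) = -140
1/(P(m, -85) + 32353) = 1/(-140 + 32353) = 1/32213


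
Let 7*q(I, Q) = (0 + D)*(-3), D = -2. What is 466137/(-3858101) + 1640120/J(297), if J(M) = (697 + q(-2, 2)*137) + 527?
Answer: 14150116057/11574303 ≈ 1222.5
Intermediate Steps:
q(I, Q) = 6/7 (q(I, Q) = ((0 - 2)*(-3))/7 = (-2*(-3))/7 = (⅐)*6 = 6/7)
J(M) = 9390/7 (J(M) = (697 + (6/7)*137) + 527 = (697 + 822/7) + 527 = 5701/7 + 527 = 9390/7)
466137/(-3858101) + 1640120/J(297) = 466137/(-3858101) + 1640120/(9390/7) = 466137*(-1/3858101) + 1640120*(7/9390) = -466137/3858101 + 3668/3 = 14150116057/11574303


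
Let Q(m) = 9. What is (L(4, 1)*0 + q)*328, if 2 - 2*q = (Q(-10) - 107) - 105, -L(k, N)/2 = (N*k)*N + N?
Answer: 33620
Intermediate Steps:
L(k, N) = -2*N - 2*k*N² (L(k, N) = -2*((N*k)*N + N) = -2*(k*N² + N) = -2*(N + k*N²) = -2*N - 2*k*N²)
q = 205/2 (q = 1 - ((9 - 107) - 105)/2 = 1 - (-98 - 105)/2 = 1 - ½*(-203) = 1 + 203/2 = 205/2 ≈ 102.50)
(L(4, 1)*0 + q)*328 = (-2*1*(1 + 1*4)*0 + 205/2)*328 = (-2*1*(1 + 4)*0 + 205/2)*328 = (-2*1*5*0 + 205/2)*328 = (-10*0 + 205/2)*328 = (0 + 205/2)*328 = (205/2)*328 = 33620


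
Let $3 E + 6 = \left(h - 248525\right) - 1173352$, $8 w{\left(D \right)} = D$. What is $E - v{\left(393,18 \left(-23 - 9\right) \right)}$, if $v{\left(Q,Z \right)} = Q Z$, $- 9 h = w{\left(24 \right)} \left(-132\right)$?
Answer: $- \frac{742735}{3} \approx -2.4758 \cdot 10^{5}$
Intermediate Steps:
$w{\left(D \right)} = \frac{D}{8}$
$h = 44$ ($h = - \frac{\frac{1}{8} \cdot 24 \left(-132\right)}{9} = - \frac{3 \left(-132\right)}{9} = \left(- \frac{1}{9}\right) \left(-396\right) = 44$)
$E = - \frac{1421839}{3}$ ($E = -2 + \frac{\left(44 - 248525\right) - 1173352}{3} = -2 + \frac{-248481 - 1173352}{3} = -2 + \frac{1}{3} \left(-1421833\right) = -2 - \frac{1421833}{3} = - \frac{1421839}{3} \approx -4.7395 \cdot 10^{5}$)
$E - v{\left(393,18 \left(-23 - 9\right) \right)} = - \frac{1421839}{3} - 393 \cdot 18 \left(-23 - 9\right) = - \frac{1421839}{3} - 393 \cdot 18 \left(-32\right) = - \frac{1421839}{3} - 393 \left(-576\right) = - \frac{1421839}{3} - -226368 = - \frac{1421839}{3} + 226368 = - \frac{742735}{3}$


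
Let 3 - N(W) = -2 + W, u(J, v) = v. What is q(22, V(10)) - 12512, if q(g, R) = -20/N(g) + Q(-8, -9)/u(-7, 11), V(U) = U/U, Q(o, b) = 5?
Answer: -2339439/187 ≈ -12510.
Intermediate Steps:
N(W) = 5 - W (N(W) = 3 - (-2 + W) = 3 + (2 - W) = 5 - W)
V(U) = 1
q(g, R) = 5/11 - 20/(5 - g) (q(g, R) = -20/(5 - g) + 5/11 = 5/11 - 20/(5 - g))
q(22, V(10)) - 12512 = 5*(39 + 22)/(11*(-5 + 22)) - 12512 = (5/11)*61/17 - 12512 = (5/11)*(1/17)*61 - 12512 = 305/187 - 12512 = -2339439/187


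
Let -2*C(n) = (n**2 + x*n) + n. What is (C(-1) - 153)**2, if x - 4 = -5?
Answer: 94249/4 ≈ 23562.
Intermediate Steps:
x = -1 (x = 4 - 5 = -1)
C(n) = -n**2/2 (C(n) = -((n**2 - n) + n)/2 = -n**2/2)
(C(-1) - 153)**2 = (-1/2*(-1)**2 - 153)**2 = (-1/2*1 - 153)**2 = (-1/2 - 153)**2 = (-307/2)**2 = 94249/4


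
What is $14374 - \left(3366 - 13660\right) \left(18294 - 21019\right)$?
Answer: $-28036776$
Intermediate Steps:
$14374 - \left(3366 - 13660\right) \left(18294 - 21019\right) = 14374 - \left(-10294\right) \left(-2725\right) = 14374 - 28051150 = -28036776$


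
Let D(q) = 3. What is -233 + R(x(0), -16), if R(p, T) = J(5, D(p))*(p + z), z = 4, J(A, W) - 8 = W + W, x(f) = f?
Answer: -177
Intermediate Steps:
J(A, W) = 8 + 2*W (J(A, W) = 8 + (W + W) = 8 + 2*W)
R(p, T) = 56 + 14*p (R(p, T) = (8 + 2*3)*(p + 4) = (8 + 6)*(4 + p) = 14*(4 + p) = 56 + 14*p)
-233 + R(x(0), -16) = -233 + (56 + 14*0) = -233 + (56 + 0) = -233 + 56 = -177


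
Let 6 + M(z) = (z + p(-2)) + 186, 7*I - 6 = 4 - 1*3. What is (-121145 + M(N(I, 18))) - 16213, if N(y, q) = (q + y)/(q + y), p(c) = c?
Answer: -137179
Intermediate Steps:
I = 1 (I = 6/7 + (4 - 1*3)/7 = 6/7 + (4 - 3)/7 = 6/7 + (1/7)*1 = 6/7 + 1/7 = 1)
N(y, q) = 1
M(z) = 178 + z (M(z) = -6 + ((z - 2) + 186) = -6 + ((-2 + z) + 186) = -6 + (184 + z) = 178 + z)
(-121145 + M(N(I, 18))) - 16213 = (-121145 + (178 + 1)) - 16213 = (-121145 + 179) - 16213 = -120966 - 16213 = -137179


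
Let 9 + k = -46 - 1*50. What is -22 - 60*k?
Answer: 6278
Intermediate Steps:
k = -105 (k = -9 + (-46 - 1*50) = -9 + (-46 - 50) = -9 - 96 = -105)
-22 - 60*k = -22 - 60*(-105) = -22 + 6300 = 6278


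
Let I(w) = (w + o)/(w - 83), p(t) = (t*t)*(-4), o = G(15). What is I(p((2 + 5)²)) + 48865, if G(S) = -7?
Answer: 473364866/9687 ≈ 48866.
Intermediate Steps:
o = -7
p(t) = -4*t² (p(t) = t²*(-4) = -4*t²)
I(w) = (-7 + w)/(-83 + w) (I(w) = (w - 7)/(w - 83) = (-7 + w)/(-83 + w))
I(p((2 + 5)²)) + 48865 = (-7 - 4*(2 + 5)⁴)/(-83 - 4*(2 + 5)⁴) + 48865 = (-7 - 4*(7²)²)/(-83 - 4*(7²)²) + 48865 = (-7 - 4*49²)/(-83 - 4*49²) + 48865 = (-7 - 4*2401)/(-83 - 4*2401) + 48865 = (-7 - 9604)/(-83 - 9604) + 48865 = -9611/(-9687) + 48865 = -1/9687*(-9611) + 48865 = 9611/9687 + 48865 = 473364866/9687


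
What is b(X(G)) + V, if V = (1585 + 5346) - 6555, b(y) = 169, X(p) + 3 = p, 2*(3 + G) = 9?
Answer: 545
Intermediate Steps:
G = 3/2 (G = -3 + (½)*9 = -3 + 9/2 = 3/2 ≈ 1.5000)
X(p) = -3 + p
V = 376 (V = 6931 - 6555 = 376)
b(X(G)) + V = 169 + 376 = 545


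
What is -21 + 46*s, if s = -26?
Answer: -1217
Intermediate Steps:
-21 + 46*s = -21 + 46*(-26) = -21 - 1196 = -1217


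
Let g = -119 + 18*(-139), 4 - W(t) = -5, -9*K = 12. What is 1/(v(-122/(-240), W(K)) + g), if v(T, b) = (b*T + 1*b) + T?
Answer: -12/31283 ≈ -0.00038360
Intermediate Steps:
K = -4/3 (K = -⅑*12 = -4/3 ≈ -1.3333)
W(t) = 9 (W(t) = 4 - 1*(-5) = 4 + 5 = 9)
g = -2621 (g = -119 - 2502 = -2621)
v(T, b) = T + b + T*b (v(T, b) = (T*b + b) + T = (b + T*b) + T = T + b + T*b)
1/(v(-122/(-240), W(K)) + g) = 1/((-122/(-240) + 9 - 122/(-240)*9) - 2621) = 1/((-122*(-1/240) + 9 - 122*(-1/240)*9) - 2621) = 1/((61/120 + 9 + (61/120)*9) - 2621) = 1/((61/120 + 9 + 183/40) - 2621) = 1/(169/12 - 2621) = 1/(-31283/12) = -12/31283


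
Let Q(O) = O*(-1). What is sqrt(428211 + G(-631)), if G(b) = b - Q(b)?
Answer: sqrt(426949) ≈ 653.41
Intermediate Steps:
Q(O) = -O
G(b) = 2*b (G(b) = b - (-1)*b = b + b = 2*b)
sqrt(428211 + G(-631)) = sqrt(428211 + 2*(-631)) = sqrt(428211 - 1262) = sqrt(426949)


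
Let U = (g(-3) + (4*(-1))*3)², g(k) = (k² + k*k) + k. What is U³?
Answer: 729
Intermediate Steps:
g(k) = k + 2*k² (g(k) = (k² + k²) + k = 2*k² + k = k + 2*k²)
U = 9 (U = (-3*(1 + 2*(-3)) + (4*(-1))*3)² = (-3*(1 - 6) - 4*3)² = (-3*(-5) - 12)² = (15 - 12)² = 3² = 9)
U³ = 9³ = 729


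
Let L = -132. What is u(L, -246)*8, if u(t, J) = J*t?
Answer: 259776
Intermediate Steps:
u(L, -246)*8 = -246*(-132)*8 = 32472*8 = 259776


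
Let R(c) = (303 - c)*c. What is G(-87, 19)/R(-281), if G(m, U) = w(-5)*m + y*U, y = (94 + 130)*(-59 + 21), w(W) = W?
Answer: 161293/164104 ≈ 0.98287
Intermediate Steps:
y = -8512 (y = 224*(-38) = -8512)
G(m, U) = -8512*U - 5*m (G(m, U) = -5*m - 8512*U = -8512*U - 5*m)
R(c) = c*(303 - c)
G(-87, 19)/R(-281) = (-8512*19 - 5*(-87))/((-281*(303 - 1*(-281)))) = (-161728 + 435)/((-281*(303 + 281))) = -161293/((-281*584)) = -161293/(-164104) = -161293*(-1/164104) = 161293/164104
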